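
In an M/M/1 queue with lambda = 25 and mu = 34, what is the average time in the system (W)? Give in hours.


W = 1/(mu - lambda) = 1/(34 - 25) = 0.1111 hours

0.1111 hours


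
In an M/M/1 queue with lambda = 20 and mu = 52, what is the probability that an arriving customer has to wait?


P(wait) = rho = lambda/mu = 20/52 = 0.3846

0.3846


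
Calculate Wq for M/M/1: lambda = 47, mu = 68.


rho = 47/68; Wq = rho/(mu - lambda) = 0.0329 hours

0.0329 hours


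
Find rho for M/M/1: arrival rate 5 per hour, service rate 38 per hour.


rho = lambda/mu = 5/38 = 0.1316

0.1316


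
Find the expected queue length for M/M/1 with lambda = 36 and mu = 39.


rho = 36/39; Lq = rho^2/(1-rho) = 11.08

11.08


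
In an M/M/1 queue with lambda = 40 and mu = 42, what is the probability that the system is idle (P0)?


P0 = 1 - rho = 1 - 40/42 = 0.0476

0.0476


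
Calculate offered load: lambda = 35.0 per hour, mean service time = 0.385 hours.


Offered load a = lambda * E[S] = 35.0 * 0.385 = 13.48 Erlangs

13.48 Erlangs


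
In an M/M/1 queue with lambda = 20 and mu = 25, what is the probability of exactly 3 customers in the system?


rho = 20/25; P(n) = (1-rho)*rho^n = (1-20/25)*(20/25)^3 = 0.1024

0.1024


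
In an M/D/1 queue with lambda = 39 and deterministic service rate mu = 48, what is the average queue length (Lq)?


M/D/1: Lq = rho^2 / (2*(1-rho)) where rho = 39/48; Lq = 1.76

1.76


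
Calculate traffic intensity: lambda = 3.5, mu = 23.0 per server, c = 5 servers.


rho = lambda / (c * mu) = 3.5 / (5 * 23.0) = 0.0304

0.0304


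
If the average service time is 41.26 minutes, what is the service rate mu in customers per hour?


mu = 60 / avg_service_time = 60 / 41.26 = 1.45 per hour

1.45 per hour


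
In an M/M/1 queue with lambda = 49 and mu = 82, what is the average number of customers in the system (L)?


rho = 49/82; L = rho/(1-rho) = 1.48

1.48


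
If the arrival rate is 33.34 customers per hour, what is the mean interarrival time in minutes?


Mean interarrival time = 60/lambda = 60/33.34 = 1.8 minutes

1.8 minutes


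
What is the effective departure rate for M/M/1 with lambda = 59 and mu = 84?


For a stable queue (lambda < mu), throughput = lambda = 59 per hour

59 per hour


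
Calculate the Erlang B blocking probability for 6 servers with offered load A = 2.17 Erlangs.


B(N,A) = (A^N/N!) / sum(A^k/k!, k=0..N) with N=6, A=2.17 = 0.0167

0.0167


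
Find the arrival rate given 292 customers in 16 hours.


lambda = total arrivals / time = 292 / 16 = 18.25 per hour

18.25 per hour


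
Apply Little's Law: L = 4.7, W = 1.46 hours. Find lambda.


lambda = L / W = 4.7 / 1.46 = 3.22 per hour

3.22 per hour


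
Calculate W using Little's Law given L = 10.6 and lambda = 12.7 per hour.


W = L / lambda = 10.6 / 12.7 = 0.8346 hours

0.8346 hours


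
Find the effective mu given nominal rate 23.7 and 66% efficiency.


Effective rate = mu * efficiency = 23.7 * 0.66 = 15.64 per hour

15.64 per hour


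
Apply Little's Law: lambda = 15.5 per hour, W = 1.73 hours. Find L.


L = lambda * W = 15.5 * 1.73 = 26.82

26.82


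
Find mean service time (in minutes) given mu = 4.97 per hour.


Mean service time = 60/mu = 60/4.97 = 12.07 minutes

12.07 minutes


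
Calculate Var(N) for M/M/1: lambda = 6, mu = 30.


rho = 6/30; Var(N) = rho/(1-rho)^2 = 0.31

0.31


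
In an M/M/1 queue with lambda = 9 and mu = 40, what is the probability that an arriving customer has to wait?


P(wait) = rho = lambda/mu = 9/40 = 0.225

0.225


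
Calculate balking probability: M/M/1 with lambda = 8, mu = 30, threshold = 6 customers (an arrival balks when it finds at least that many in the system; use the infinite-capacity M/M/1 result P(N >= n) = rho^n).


P(N >= 6) = rho^6 = (8/30)^6 = 0.0004

0.0004


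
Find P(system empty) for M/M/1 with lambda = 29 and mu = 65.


P0 = 1 - rho = 1 - 29/65 = 0.5538

0.5538


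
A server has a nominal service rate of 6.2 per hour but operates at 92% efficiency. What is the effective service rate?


Effective rate = mu * efficiency = 6.2 * 0.92 = 5.7 per hour

5.7 per hour


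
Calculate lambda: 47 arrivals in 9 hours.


lambda = total arrivals / time = 47 / 9 = 5.22 per hour

5.22 per hour


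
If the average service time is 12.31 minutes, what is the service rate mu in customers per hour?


mu = 60 / avg_service_time = 60 / 12.31 = 4.87 per hour

4.87 per hour


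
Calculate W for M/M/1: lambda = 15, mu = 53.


W = 1/(mu - lambda) = 1/(53 - 15) = 0.0263 hours

0.0263 hours


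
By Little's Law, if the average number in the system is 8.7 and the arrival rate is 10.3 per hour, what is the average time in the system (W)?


W = L / lambda = 8.7 / 10.3 = 0.8447 hours

0.8447 hours


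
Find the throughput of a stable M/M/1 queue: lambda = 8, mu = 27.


For a stable queue (lambda < mu), throughput = lambda = 8 per hour

8 per hour


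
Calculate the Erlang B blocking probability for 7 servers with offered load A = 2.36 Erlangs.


B(N,A) = (A^N/N!) / sum(A^k/k!, k=0..N) with N=7, A=2.36 = 0.0077

0.0077


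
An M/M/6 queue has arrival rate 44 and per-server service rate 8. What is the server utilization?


rho = lambda/(c*mu) = 44/(6*8) = 0.9167

0.9167


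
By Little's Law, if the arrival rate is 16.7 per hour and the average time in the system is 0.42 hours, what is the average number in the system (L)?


L = lambda * W = 16.7 * 0.42 = 7.01

7.01


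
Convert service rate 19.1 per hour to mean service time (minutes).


Mean service time = 60/mu = 60/19.1 = 3.14 minutes

3.14 minutes


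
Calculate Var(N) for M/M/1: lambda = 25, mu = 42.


rho = 25/42; Var(N) = rho/(1-rho)^2 = 3.63

3.63


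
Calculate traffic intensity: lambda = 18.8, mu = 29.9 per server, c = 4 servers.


rho = lambda / (c * mu) = 18.8 / (4 * 29.9) = 0.1572

0.1572


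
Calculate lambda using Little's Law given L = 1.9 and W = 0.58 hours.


lambda = L / W = 1.9 / 0.58 = 3.28 per hour

3.28 per hour


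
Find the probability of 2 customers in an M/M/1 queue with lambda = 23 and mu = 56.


rho = 23/56; P(n) = (1-rho)*rho^n = (1-23/56)*(23/56)^2 = 0.0994

0.0994


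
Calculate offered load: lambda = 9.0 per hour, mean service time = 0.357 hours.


Offered load a = lambda * E[S] = 9.0 * 0.357 = 3.21 Erlangs

3.21 Erlangs


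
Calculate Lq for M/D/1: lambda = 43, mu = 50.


M/D/1: Lq = rho^2 / (2*(1-rho)) where rho = 43/50; Lq = 2.64

2.64


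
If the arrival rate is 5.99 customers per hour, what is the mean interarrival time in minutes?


Mean interarrival time = 60/lambda = 60/5.99 = 10.02 minutes

10.02 minutes


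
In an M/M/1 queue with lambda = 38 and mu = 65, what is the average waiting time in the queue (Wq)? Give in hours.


rho = 38/65; Wq = rho/(mu - lambda) = 0.0217 hours

0.0217 hours


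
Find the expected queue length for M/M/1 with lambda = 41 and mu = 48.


rho = 41/48; Lq = rho^2/(1-rho) = 5.0

5.0


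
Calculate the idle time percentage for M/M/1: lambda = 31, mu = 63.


Idle fraction = (1 - rho) * 100 = (1 - 31/63) * 100 = 50.8%

50.8%


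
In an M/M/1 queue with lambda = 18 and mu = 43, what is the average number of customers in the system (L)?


rho = 18/43; L = rho/(1-rho) = 0.72

0.72


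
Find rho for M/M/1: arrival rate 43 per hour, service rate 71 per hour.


rho = lambda/mu = 43/71 = 0.6056

0.6056


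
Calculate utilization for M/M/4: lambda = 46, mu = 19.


rho = lambda/(c*mu) = 46/(4*19) = 0.6053

0.6053


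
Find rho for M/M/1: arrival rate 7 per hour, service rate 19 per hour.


rho = lambda/mu = 7/19 = 0.3684

0.3684


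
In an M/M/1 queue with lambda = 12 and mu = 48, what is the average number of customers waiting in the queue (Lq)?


rho = 12/48; Lq = rho^2/(1-rho) = 0.08

0.08


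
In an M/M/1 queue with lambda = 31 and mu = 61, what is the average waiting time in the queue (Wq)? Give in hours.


rho = 31/61; Wq = rho/(mu - lambda) = 0.0169 hours

0.0169 hours


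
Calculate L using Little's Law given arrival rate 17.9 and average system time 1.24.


L = lambda * W = 17.9 * 1.24 = 22.2

22.2


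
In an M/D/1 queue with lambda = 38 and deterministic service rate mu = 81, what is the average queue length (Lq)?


M/D/1: Lq = rho^2 / (2*(1-rho)) where rho = 38/81; Lq = 0.21

0.21


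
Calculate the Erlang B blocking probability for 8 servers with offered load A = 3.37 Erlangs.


B(N,A) = (A^N/N!) / sum(A^k/k!, k=0..N) with N=8, A=3.37 = 0.0143

0.0143


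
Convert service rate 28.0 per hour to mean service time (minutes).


Mean service time = 60/mu = 60/28.0 = 2.14 minutes

2.14 minutes


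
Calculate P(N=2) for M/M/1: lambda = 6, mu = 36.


rho = 6/36; P(n) = (1-rho)*rho^n = (1-6/36)*(6/36)^2 = 0.0231

0.0231


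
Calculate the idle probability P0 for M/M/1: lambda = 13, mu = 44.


P0 = 1 - rho = 1 - 13/44 = 0.7045

0.7045


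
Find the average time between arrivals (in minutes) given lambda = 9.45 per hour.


Mean interarrival time = 60/lambda = 60/9.45 = 6.35 minutes

6.35 minutes


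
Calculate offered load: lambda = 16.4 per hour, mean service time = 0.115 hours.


Offered load a = lambda * E[S] = 16.4 * 0.115 = 1.89 Erlangs

1.89 Erlangs


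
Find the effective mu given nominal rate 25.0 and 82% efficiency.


Effective rate = mu * efficiency = 25.0 * 0.82 = 20.5 per hour

20.5 per hour


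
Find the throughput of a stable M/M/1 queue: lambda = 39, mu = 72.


For a stable queue (lambda < mu), throughput = lambda = 39 per hour

39 per hour


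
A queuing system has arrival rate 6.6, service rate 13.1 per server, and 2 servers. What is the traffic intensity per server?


rho = lambda / (c * mu) = 6.6 / (2 * 13.1) = 0.2519

0.2519


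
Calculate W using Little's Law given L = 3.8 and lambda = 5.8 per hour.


W = L / lambda = 3.8 / 5.8 = 0.6552 hours

0.6552 hours


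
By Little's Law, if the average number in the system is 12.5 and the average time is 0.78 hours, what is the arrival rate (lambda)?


lambda = L / W = 12.5 / 0.78 = 16.03 per hour

16.03 per hour


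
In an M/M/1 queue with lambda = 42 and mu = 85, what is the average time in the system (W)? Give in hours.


W = 1/(mu - lambda) = 1/(85 - 42) = 0.0233 hours

0.0233 hours


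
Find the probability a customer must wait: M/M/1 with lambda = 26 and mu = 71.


P(wait) = rho = lambda/mu = 26/71 = 0.3662

0.3662


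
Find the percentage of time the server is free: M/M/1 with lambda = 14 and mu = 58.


Idle fraction = (1 - rho) * 100 = (1 - 14/58) * 100 = 75.9%

75.9%


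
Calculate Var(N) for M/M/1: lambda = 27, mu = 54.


rho = 27/54; Var(N) = rho/(1-rho)^2 = 2.0

2.0


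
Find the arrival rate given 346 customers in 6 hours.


lambda = total arrivals / time = 346 / 6 = 57.67 per hour

57.67 per hour


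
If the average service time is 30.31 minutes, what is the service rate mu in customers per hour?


mu = 60 / avg_service_time = 60 / 30.31 = 1.98 per hour

1.98 per hour


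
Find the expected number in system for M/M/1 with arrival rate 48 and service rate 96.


rho = 48/96; L = rho/(1-rho) = 1.0

1.0


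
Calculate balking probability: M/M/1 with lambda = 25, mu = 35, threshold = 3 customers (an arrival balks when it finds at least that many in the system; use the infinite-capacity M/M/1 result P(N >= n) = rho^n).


P(N >= 3) = rho^3 = (25/35)^3 = 0.3644

0.3644


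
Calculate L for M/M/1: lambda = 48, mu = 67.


rho = 48/67; L = rho/(1-rho) = 2.53

2.53


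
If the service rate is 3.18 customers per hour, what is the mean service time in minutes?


Mean service time = 60/mu = 60/3.18 = 18.87 minutes

18.87 minutes


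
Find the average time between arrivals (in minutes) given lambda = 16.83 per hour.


Mean interarrival time = 60/lambda = 60/16.83 = 3.57 minutes

3.57 minutes


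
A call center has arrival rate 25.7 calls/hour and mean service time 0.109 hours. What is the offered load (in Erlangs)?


Offered load a = lambda * E[S] = 25.7 * 0.109 = 2.8 Erlangs

2.8 Erlangs


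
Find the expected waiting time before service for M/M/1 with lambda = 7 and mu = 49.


rho = 7/49; Wq = rho/(mu - lambda) = 0.0034 hours

0.0034 hours


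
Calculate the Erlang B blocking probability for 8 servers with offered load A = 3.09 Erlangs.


B(N,A) = (A^N/N!) / sum(A^k/k!, k=0..N) with N=8, A=3.09 = 0.0094

0.0094


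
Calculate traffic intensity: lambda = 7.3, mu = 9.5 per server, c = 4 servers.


rho = lambda / (c * mu) = 7.3 / (4 * 9.5) = 0.1921

0.1921


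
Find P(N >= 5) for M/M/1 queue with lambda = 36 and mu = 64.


P(N >= 5) = rho^5 = (36/64)^5 = 0.0563

0.0563


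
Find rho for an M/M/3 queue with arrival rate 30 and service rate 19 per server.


rho = lambda/(c*mu) = 30/(3*19) = 0.5263

0.5263


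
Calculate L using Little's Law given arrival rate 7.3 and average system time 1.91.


L = lambda * W = 7.3 * 1.91 = 13.94

13.94


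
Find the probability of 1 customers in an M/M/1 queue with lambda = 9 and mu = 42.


rho = 9/42; P(n) = (1-rho)*rho^n = (1-9/42)*(9/42)^1 = 0.1684

0.1684


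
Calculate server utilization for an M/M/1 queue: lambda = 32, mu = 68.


rho = lambda/mu = 32/68 = 0.4706

0.4706


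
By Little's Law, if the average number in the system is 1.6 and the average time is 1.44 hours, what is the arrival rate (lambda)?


lambda = L / W = 1.6 / 1.44 = 1.11 per hour

1.11 per hour


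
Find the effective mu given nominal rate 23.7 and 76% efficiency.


Effective rate = mu * efficiency = 23.7 * 0.76 = 18.01 per hour

18.01 per hour


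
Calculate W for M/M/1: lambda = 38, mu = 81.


W = 1/(mu - lambda) = 1/(81 - 38) = 0.0233 hours

0.0233 hours


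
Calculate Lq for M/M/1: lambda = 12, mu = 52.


rho = 12/52; Lq = rho^2/(1-rho) = 0.07

0.07


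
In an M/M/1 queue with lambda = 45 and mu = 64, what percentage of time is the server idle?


Idle fraction = (1 - rho) * 100 = (1 - 45/64) * 100 = 29.7%

29.7%


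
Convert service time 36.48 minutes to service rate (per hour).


mu = 60 / avg_service_time = 60 / 36.48 = 1.64 per hour

1.64 per hour


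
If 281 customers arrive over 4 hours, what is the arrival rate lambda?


lambda = total arrivals / time = 281 / 4 = 70.25 per hour

70.25 per hour


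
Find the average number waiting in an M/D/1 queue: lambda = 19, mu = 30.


M/D/1: Lq = rho^2 / (2*(1-rho)) where rho = 19/30; Lq = 0.55

0.55


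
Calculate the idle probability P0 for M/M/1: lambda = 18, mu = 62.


P0 = 1 - rho = 1 - 18/62 = 0.7097

0.7097


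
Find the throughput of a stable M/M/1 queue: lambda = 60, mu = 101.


For a stable queue (lambda < mu), throughput = lambda = 60 per hour

60 per hour


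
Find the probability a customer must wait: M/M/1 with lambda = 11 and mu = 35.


P(wait) = rho = lambda/mu = 11/35 = 0.3143

0.3143


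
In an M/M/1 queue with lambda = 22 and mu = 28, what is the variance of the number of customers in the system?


rho = 22/28; Var(N) = rho/(1-rho)^2 = 17.11

17.11


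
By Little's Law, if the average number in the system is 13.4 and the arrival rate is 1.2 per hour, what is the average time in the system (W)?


W = L / lambda = 13.4 / 1.2 = 11.1667 hours

11.1667 hours


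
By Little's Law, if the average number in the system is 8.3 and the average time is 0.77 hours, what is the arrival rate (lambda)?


lambda = L / W = 8.3 / 0.77 = 10.78 per hour

10.78 per hour


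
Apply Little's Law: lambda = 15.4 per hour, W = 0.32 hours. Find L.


L = lambda * W = 15.4 * 0.32 = 4.93

4.93


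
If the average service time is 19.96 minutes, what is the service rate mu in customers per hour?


mu = 60 / avg_service_time = 60 / 19.96 = 3.01 per hour

3.01 per hour


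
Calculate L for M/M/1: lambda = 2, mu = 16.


rho = 2/16; L = rho/(1-rho) = 0.14

0.14


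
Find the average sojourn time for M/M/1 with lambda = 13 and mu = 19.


W = 1/(mu - lambda) = 1/(19 - 13) = 0.1667 hours

0.1667 hours


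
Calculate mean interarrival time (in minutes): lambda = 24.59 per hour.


Mean interarrival time = 60/lambda = 60/24.59 = 2.44 minutes

2.44 minutes


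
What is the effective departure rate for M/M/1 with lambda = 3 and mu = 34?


For a stable queue (lambda < mu), throughput = lambda = 3 per hour

3 per hour


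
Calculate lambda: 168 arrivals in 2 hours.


lambda = total arrivals / time = 168 / 2 = 84.0 per hour

84.0 per hour


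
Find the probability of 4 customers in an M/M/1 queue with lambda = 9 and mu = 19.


rho = 9/19; P(n) = (1-rho)*rho^n = (1-9/19)*(9/19)^4 = 0.0265

0.0265


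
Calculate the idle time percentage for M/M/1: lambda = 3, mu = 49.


Idle fraction = (1 - rho) * 100 = (1 - 3/49) * 100 = 93.9%

93.9%


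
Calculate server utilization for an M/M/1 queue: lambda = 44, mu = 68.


rho = lambda/mu = 44/68 = 0.6471

0.6471


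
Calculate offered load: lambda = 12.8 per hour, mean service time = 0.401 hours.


Offered load a = lambda * E[S] = 12.8 * 0.401 = 5.13 Erlangs

5.13 Erlangs


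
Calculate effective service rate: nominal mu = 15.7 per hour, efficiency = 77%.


Effective rate = mu * efficiency = 15.7 * 0.77 = 12.09 per hour

12.09 per hour


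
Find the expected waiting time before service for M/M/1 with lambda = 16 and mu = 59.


rho = 16/59; Wq = rho/(mu - lambda) = 0.0063 hours

0.0063 hours


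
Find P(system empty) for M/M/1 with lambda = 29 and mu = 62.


P0 = 1 - rho = 1 - 29/62 = 0.5323

0.5323


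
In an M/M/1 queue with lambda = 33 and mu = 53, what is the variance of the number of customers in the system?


rho = 33/53; Var(N) = rho/(1-rho)^2 = 4.37

4.37


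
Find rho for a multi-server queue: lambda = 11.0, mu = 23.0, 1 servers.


rho = lambda / (c * mu) = 11.0 / (1 * 23.0) = 0.4783

0.4783


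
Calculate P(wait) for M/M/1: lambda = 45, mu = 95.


P(wait) = rho = lambda/mu = 45/95 = 0.4737

0.4737


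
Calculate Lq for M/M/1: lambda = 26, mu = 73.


rho = 26/73; Lq = rho^2/(1-rho) = 0.2

0.2


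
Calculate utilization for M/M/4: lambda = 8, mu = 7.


rho = lambda/(c*mu) = 8/(4*7) = 0.2857

0.2857


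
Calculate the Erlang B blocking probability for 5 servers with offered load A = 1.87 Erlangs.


B(N,A) = (A^N/N!) / sum(A^k/k!, k=0..N) with N=5, A=1.87 = 0.0297

0.0297


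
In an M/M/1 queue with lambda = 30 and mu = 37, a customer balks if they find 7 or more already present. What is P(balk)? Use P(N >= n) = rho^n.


P(N >= 7) = rho^7 = (30/37)^7 = 0.2304

0.2304


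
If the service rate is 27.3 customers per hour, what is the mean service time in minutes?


Mean service time = 60/mu = 60/27.3 = 2.2 minutes

2.2 minutes


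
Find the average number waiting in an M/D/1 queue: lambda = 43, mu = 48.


M/D/1: Lq = rho^2 / (2*(1-rho)) where rho = 43/48; Lq = 3.85

3.85


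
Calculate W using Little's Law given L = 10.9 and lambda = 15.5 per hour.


W = L / lambda = 10.9 / 15.5 = 0.7032 hours

0.7032 hours


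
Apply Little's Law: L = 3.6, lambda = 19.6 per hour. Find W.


W = L / lambda = 3.6 / 19.6 = 0.1837 hours

0.1837 hours


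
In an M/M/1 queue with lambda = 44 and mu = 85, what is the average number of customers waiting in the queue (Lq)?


rho = 44/85; Lq = rho^2/(1-rho) = 0.56

0.56


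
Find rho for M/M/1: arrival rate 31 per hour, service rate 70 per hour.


rho = lambda/mu = 31/70 = 0.4429

0.4429


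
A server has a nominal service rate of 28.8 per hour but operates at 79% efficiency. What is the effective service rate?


Effective rate = mu * efficiency = 28.8 * 0.79 = 22.75 per hour

22.75 per hour


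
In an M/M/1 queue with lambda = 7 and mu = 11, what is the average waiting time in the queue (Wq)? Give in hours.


rho = 7/11; Wq = rho/(mu - lambda) = 0.1591 hours

0.1591 hours


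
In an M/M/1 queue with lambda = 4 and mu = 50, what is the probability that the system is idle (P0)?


P0 = 1 - rho = 1 - 4/50 = 0.92

0.92


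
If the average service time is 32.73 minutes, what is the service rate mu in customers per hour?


mu = 60 / avg_service_time = 60 / 32.73 = 1.83 per hour

1.83 per hour


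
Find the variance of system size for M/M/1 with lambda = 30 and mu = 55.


rho = 30/55; Var(N) = rho/(1-rho)^2 = 2.64

2.64


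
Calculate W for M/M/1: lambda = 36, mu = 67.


W = 1/(mu - lambda) = 1/(67 - 36) = 0.0323 hours

0.0323 hours


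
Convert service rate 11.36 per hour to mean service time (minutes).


Mean service time = 60/mu = 60/11.36 = 5.28 minutes

5.28 minutes


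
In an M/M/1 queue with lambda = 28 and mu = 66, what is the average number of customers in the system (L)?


rho = 28/66; L = rho/(1-rho) = 0.74

0.74


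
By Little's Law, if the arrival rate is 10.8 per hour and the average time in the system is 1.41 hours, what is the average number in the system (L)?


L = lambda * W = 10.8 * 1.41 = 15.23

15.23


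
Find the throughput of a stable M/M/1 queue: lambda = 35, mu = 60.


For a stable queue (lambda < mu), throughput = lambda = 35 per hour

35 per hour


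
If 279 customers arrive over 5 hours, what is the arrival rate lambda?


lambda = total arrivals / time = 279 / 5 = 55.8 per hour

55.8 per hour


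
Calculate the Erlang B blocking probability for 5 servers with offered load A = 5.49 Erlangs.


B(N,A) = (A^N/N!) / sum(A^k/k!, k=0..N) with N=5, A=5.49 = 0.3233

0.3233


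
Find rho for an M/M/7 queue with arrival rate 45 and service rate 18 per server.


rho = lambda/(c*mu) = 45/(7*18) = 0.3571

0.3571


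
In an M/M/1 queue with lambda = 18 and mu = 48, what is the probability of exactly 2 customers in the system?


rho = 18/48; P(n) = (1-rho)*rho^n = (1-18/48)*(18/48)^2 = 0.0879

0.0879


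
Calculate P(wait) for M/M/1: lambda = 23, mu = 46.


P(wait) = rho = lambda/mu = 23/46 = 0.5

0.5


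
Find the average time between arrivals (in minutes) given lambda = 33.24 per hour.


Mean interarrival time = 60/lambda = 60/33.24 = 1.81 minutes

1.81 minutes


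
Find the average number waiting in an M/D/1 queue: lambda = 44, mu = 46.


M/D/1: Lq = rho^2 / (2*(1-rho)) where rho = 44/46; Lq = 10.52

10.52


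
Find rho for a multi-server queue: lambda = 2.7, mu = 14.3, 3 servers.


rho = lambda / (c * mu) = 2.7 / (3 * 14.3) = 0.0629

0.0629


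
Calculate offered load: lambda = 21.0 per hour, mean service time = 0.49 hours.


Offered load a = lambda * E[S] = 21.0 * 0.49 = 10.29 Erlangs

10.29 Erlangs


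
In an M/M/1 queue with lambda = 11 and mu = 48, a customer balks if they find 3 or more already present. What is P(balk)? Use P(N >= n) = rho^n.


P(N >= 3) = rho^3 = (11/48)^3 = 0.012

0.012


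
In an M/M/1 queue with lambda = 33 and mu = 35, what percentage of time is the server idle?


Idle fraction = (1 - rho) * 100 = (1 - 33/35) * 100 = 5.7%

5.7%


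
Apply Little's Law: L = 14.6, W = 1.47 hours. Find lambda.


lambda = L / W = 14.6 / 1.47 = 9.93 per hour

9.93 per hour


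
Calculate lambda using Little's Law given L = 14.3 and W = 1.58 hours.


lambda = L / W = 14.3 / 1.58 = 9.05 per hour

9.05 per hour


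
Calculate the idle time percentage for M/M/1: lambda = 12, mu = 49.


Idle fraction = (1 - rho) * 100 = (1 - 12/49) * 100 = 75.5%

75.5%


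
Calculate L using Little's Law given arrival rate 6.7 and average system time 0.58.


L = lambda * W = 6.7 * 0.58 = 3.89

3.89


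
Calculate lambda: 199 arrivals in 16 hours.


lambda = total arrivals / time = 199 / 16 = 12.44 per hour

12.44 per hour


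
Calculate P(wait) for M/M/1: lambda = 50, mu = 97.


P(wait) = rho = lambda/mu = 50/97 = 0.5155

0.5155


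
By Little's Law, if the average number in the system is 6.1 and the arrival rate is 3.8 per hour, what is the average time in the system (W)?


W = L / lambda = 6.1 / 3.8 = 1.6053 hours

1.6053 hours


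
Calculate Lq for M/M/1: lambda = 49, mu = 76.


rho = 49/76; Lq = rho^2/(1-rho) = 1.17

1.17


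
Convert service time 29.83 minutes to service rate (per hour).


mu = 60 / avg_service_time = 60 / 29.83 = 2.01 per hour

2.01 per hour


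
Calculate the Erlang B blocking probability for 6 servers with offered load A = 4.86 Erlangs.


B(N,A) = (A^N/N!) / sum(A^k/k!, k=0..N) with N=6, A=4.86 = 0.1813

0.1813


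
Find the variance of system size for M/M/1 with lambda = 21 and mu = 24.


rho = 21/24; Var(N) = rho/(1-rho)^2 = 56.0

56.0


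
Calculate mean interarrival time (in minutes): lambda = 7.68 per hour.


Mean interarrival time = 60/lambda = 60/7.68 = 7.81 minutes

7.81 minutes


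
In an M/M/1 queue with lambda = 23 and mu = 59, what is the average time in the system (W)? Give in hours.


W = 1/(mu - lambda) = 1/(59 - 23) = 0.0278 hours

0.0278 hours


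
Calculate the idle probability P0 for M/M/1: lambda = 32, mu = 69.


P0 = 1 - rho = 1 - 32/69 = 0.5362

0.5362


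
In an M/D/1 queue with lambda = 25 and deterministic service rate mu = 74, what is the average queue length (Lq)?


M/D/1: Lq = rho^2 / (2*(1-rho)) where rho = 25/74; Lq = 0.09

0.09


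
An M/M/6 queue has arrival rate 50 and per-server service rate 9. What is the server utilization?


rho = lambda/(c*mu) = 50/(6*9) = 0.9259

0.9259


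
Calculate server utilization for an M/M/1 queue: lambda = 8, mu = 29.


rho = lambda/mu = 8/29 = 0.2759

0.2759


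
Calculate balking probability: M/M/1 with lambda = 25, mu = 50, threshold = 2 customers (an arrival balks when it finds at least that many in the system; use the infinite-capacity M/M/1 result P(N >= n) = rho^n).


P(N >= 2) = rho^2 = (25/50)^2 = 0.25

0.25


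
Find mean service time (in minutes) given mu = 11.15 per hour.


Mean service time = 60/mu = 60/11.15 = 5.38 minutes

5.38 minutes


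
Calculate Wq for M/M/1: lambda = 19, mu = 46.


rho = 19/46; Wq = rho/(mu - lambda) = 0.0153 hours

0.0153 hours


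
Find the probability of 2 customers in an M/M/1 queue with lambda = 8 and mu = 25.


rho = 8/25; P(n) = (1-rho)*rho^n = (1-8/25)*(8/25)^2 = 0.0696

0.0696


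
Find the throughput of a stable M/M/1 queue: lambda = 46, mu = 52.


For a stable queue (lambda < mu), throughput = lambda = 46 per hour

46 per hour


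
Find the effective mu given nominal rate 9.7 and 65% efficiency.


Effective rate = mu * efficiency = 9.7 * 0.65 = 6.31 per hour

6.31 per hour


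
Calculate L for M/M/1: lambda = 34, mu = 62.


rho = 34/62; L = rho/(1-rho) = 1.21

1.21


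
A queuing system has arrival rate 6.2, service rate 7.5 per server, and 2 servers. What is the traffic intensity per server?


rho = lambda / (c * mu) = 6.2 / (2 * 7.5) = 0.4133

0.4133


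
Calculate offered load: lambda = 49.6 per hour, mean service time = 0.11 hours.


Offered load a = lambda * E[S] = 49.6 * 0.11 = 5.46 Erlangs

5.46 Erlangs


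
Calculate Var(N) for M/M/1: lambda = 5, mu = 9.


rho = 5/9; Var(N) = rho/(1-rho)^2 = 2.81

2.81


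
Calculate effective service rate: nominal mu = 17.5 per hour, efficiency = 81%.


Effective rate = mu * efficiency = 17.5 * 0.81 = 14.18 per hour

14.18 per hour


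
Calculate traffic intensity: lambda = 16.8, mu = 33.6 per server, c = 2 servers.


rho = lambda / (c * mu) = 16.8 / (2 * 33.6) = 0.25

0.25


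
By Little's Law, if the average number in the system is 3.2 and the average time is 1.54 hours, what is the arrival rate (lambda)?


lambda = L / W = 3.2 / 1.54 = 2.08 per hour

2.08 per hour


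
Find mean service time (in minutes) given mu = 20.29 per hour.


Mean service time = 60/mu = 60/20.29 = 2.96 minutes

2.96 minutes


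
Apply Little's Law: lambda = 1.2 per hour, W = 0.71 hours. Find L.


L = lambda * W = 1.2 * 0.71 = 0.85

0.85


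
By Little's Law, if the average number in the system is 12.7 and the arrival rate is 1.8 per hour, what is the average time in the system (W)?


W = L / lambda = 12.7 / 1.8 = 7.0556 hours

7.0556 hours


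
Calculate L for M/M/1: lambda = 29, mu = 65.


rho = 29/65; L = rho/(1-rho) = 0.81

0.81


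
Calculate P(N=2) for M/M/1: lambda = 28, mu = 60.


rho = 28/60; P(n) = (1-rho)*rho^n = (1-28/60)*(28/60)^2 = 0.1161

0.1161


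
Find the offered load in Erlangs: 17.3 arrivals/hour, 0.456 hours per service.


Offered load a = lambda * E[S] = 17.3 * 0.456 = 7.89 Erlangs

7.89 Erlangs


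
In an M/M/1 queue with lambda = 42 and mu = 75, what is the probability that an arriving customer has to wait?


P(wait) = rho = lambda/mu = 42/75 = 0.56

0.56


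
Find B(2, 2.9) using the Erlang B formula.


B(N,A) = (A^N/N!) / sum(A^k/k!, k=0..N) with N=2, A=2.9 = 0.5188

0.5188


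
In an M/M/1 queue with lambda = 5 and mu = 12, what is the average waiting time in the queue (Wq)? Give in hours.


rho = 5/12; Wq = rho/(mu - lambda) = 0.0595 hours

0.0595 hours


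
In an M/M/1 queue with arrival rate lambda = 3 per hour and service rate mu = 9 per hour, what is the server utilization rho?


rho = lambda/mu = 3/9 = 0.3333

0.3333


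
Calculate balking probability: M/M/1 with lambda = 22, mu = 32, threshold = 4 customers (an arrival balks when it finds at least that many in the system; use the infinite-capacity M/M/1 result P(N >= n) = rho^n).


P(N >= 4) = rho^4 = (22/32)^4 = 0.2234

0.2234


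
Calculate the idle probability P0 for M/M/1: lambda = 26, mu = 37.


P0 = 1 - rho = 1 - 26/37 = 0.2973

0.2973


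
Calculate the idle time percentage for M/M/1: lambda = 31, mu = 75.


Idle fraction = (1 - rho) * 100 = (1 - 31/75) * 100 = 58.7%

58.7%


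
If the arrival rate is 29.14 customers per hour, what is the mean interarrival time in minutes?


Mean interarrival time = 60/lambda = 60/29.14 = 2.06 minutes

2.06 minutes


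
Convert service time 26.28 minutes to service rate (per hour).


mu = 60 / avg_service_time = 60 / 26.28 = 2.28 per hour

2.28 per hour


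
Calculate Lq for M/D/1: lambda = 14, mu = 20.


M/D/1: Lq = rho^2 / (2*(1-rho)) where rho = 14/20; Lq = 0.82

0.82


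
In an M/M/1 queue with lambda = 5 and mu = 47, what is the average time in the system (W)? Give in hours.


W = 1/(mu - lambda) = 1/(47 - 5) = 0.0238 hours

0.0238 hours


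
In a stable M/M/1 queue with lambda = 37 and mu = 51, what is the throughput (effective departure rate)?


For a stable queue (lambda < mu), throughput = lambda = 37 per hour

37 per hour


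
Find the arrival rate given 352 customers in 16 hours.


lambda = total arrivals / time = 352 / 16 = 22.0 per hour

22.0 per hour


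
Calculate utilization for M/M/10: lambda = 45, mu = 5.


rho = lambda/(c*mu) = 45/(10*5) = 0.9

0.9


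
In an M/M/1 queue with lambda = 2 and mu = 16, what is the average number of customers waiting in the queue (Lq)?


rho = 2/16; Lq = rho^2/(1-rho) = 0.02

0.02


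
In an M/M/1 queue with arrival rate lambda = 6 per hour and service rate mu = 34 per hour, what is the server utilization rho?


rho = lambda/mu = 6/34 = 0.1765

0.1765


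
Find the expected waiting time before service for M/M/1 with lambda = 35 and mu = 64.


rho = 35/64; Wq = rho/(mu - lambda) = 0.0189 hours

0.0189 hours


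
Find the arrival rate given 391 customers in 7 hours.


lambda = total arrivals / time = 391 / 7 = 55.86 per hour

55.86 per hour


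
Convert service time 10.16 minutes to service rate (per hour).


mu = 60 / avg_service_time = 60 / 10.16 = 5.91 per hour

5.91 per hour


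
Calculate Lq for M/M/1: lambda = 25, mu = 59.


rho = 25/59; Lq = rho^2/(1-rho) = 0.31

0.31


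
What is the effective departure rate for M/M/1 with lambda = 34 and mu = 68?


For a stable queue (lambda < mu), throughput = lambda = 34 per hour

34 per hour


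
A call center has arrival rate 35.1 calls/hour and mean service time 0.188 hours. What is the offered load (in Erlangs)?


Offered load a = lambda * E[S] = 35.1 * 0.188 = 6.6 Erlangs

6.6 Erlangs


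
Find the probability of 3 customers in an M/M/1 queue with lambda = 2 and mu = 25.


rho = 2/25; P(n) = (1-rho)*rho^n = (1-2/25)*(2/25)^3 = 0.0005

0.0005


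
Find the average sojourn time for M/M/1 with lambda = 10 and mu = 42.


W = 1/(mu - lambda) = 1/(42 - 10) = 0.0313 hours

0.0313 hours


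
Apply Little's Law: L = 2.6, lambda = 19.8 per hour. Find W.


W = L / lambda = 2.6 / 19.8 = 0.1313 hours

0.1313 hours


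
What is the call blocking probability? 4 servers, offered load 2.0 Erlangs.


B(N,A) = (A^N/N!) / sum(A^k/k!, k=0..N) with N=4, A=2.0 = 0.0952

0.0952


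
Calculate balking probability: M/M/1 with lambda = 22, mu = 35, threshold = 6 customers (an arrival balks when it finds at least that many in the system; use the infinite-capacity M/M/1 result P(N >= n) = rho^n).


P(N >= 6) = rho^6 = (22/35)^6 = 0.0617

0.0617


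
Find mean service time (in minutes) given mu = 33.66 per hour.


Mean service time = 60/mu = 60/33.66 = 1.78 minutes

1.78 minutes


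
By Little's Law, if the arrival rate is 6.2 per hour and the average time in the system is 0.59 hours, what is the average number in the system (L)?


L = lambda * W = 6.2 * 0.59 = 3.66

3.66


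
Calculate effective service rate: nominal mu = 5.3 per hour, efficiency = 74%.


Effective rate = mu * efficiency = 5.3 * 0.74 = 3.92 per hour

3.92 per hour


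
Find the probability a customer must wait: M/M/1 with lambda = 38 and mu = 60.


P(wait) = rho = lambda/mu = 38/60 = 0.6333

0.6333


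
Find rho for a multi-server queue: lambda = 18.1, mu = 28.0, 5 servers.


rho = lambda / (c * mu) = 18.1 / (5 * 28.0) = 0.1293

0.1293


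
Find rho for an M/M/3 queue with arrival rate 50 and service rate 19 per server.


rho = lambda/(c*mu) = 50/(3*19) = 0.8772

0.8772


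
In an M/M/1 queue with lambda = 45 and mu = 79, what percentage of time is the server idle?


Idle fraction = (1 - rho) * 100 = (1 - 45/79) * 100 = 43.0%

43.0%


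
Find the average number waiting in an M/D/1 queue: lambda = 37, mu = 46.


M/D/1: Lq = rho^2 / (2*(1-rho)) where rho = 37/46; Lq = 1.65

1.65


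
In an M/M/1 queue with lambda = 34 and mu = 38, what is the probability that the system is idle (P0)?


P0 = 1 - rho = 1 - 34/38 = 0.1053

0.1053


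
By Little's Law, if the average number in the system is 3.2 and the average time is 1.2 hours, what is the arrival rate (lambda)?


lambda = L / W = 3.2 / 1.2 = 2.67 per hour

2.67 per hour


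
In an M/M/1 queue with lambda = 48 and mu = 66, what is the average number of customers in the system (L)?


rho = 48/66; L = rho/(1-rho) = 2.67

2.67


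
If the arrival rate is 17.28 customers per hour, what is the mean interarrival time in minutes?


Mean interarrival time = 60/lambda = 60/17.28 = 3.47 minutes

3.47 minutes


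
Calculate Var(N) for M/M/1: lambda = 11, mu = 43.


rho = 11/43; Var(N) = rho/(1-rho)^2 = 0.46

0.46


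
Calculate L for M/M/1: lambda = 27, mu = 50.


rho = 27/50; L = rho/(1-rho) = 1.17

1.17


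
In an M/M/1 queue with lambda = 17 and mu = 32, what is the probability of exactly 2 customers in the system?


rho = 17/32; P(n) = (1-rho)*rho^n = (1-17/32)*(17/32)^2 = 0.1323

0.1323


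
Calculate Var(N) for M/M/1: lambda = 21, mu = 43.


rho = 21/43; Var(N) = rho/(1-rho)^2 = 1.87

1.87


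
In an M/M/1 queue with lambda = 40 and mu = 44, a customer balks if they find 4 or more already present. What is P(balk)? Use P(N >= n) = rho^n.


P(N >= 4) = rho^4 = (40/44)^4 = 0.683

0.683


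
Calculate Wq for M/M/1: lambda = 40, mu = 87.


rho = 40/87; Wq = rho/(mu - lambda) = 0.0098 hours

0.0098 hours


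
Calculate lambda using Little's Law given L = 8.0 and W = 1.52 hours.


lambda = L / W = 8.0 / 1.52 = 5.26 per hour

5.26 per hour


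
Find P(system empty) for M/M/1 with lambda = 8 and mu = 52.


P0 = 1 - rho = 1 - 8/52 = 0.8462

0.8462


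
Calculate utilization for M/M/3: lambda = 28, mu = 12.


rho = lambda/(c*mu) = 28/(3*12) = 0.7778

0.7778


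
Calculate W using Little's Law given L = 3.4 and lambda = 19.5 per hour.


W = L / lambda = 3.4 / 19.5 = 0.1744 hours

0.1744 hours


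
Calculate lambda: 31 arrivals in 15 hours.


lambda = total arrivals / time = 31 / 15 = 2.07 per hour

2.07 per hour


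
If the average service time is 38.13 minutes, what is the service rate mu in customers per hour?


mu = 60 / avg_service_time = 60 / 38.13 = 1.57 per hour

1.57 per hour


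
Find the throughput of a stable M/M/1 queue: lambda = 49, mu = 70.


For a stable queue (lambda < mu), throughput = lambda = 49 per hour

49 per hour


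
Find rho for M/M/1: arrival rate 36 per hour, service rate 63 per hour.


rho = lambda/mu = 36/63 = 0.5714

0.5714


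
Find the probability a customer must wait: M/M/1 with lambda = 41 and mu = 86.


P(wait) = rho = lambda/mu = 41/86 = 0.4767

0.4767


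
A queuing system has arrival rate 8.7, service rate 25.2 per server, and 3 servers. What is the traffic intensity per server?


rho = lambda / (c * mu) = 8.7 / (3 * 25.2) = 0.1151

0.1151


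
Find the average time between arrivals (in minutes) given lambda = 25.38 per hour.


Mean interarrival time = 60/lambda = 60/25.38 = 2.36 minutes

2.36 minutes


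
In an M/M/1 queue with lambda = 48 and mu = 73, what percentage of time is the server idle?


Idle fraction = (1 - rho) * 100 = (1 - 48/73) * 100 = 34.2%

34.2%


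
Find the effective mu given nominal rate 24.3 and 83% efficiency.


Effective rate = mu * efficiency = 24.3 * 0.83 = 20.17 per hour

20.17 per hour


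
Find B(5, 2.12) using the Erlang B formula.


B(N,A) = (A^N/N!) / sum(A^k/k!, k=0..N) with N=5, A=2.12 = 0.0438

0.0438


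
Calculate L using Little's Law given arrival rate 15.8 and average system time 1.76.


L = lambda * W = 15.8 * 1.76 = 27.81

27.81


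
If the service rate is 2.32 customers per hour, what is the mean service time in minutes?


Mean service time = 60/mu = 60/2.32 = 25.86 minutes

25.86 minutes


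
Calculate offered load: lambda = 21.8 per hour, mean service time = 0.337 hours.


Offered load a = lambda * E[S] = 21.8 * 0.337 = 7.35 Erlangs

7.35 Erlangs


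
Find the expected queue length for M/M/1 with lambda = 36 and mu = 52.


rho = 36/52; Lq = rho^2/(1-rho) = 1.56

1.56


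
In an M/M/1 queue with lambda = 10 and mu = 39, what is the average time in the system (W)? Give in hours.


W = 1/(mu - lambda) = 1/(39 - 10) = 0.0345 hours

0.0345 hours


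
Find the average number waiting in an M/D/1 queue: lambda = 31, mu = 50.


M/D/1: Lq = rho^2 / (2*(1-rho)) where rho = 31/50; Lq = 0.51

0.51


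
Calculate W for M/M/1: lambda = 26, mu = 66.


W = 1/(mu - lambda) = 1/(66 - 26) = 0.025 hours

0.025 hours


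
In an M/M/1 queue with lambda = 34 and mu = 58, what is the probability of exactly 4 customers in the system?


rho = 34/58; P(n) = (1-rho)*rho^n = (1-34/58)*(34/58)^4 = 0.0489

0.0489
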